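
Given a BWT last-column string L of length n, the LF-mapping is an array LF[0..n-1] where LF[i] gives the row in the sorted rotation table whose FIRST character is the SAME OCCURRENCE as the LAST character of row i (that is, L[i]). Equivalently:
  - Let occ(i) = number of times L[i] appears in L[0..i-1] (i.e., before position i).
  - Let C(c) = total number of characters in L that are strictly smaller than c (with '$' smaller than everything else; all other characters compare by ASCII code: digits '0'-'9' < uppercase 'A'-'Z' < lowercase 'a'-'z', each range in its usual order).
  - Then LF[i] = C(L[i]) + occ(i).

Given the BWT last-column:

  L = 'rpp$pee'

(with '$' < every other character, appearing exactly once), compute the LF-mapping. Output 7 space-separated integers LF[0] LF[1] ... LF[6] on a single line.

Answer: 6 3 4 0 5 1 2

Derivation:
Char counts: '$':1, 'e':2, 'p':3, 'r':1
C (first-col start): C('$')=0, C('e')=1, C('p')=3, C('r')=6
L[0]='r': occ=0, LF[0]=C('r')+0=6+0=6
L[1]='p': occ=0, LF[1]=C('p')+0=3+0=3
L[2]='p': occ=1, LF[2]=C('p')+1=3+1=4
L[3]='$': occ=0, LF[3]=C('$')+0=0+0=0
L[4]='p': occ=2, LF[4]=C('p')+2=3+2=5
L[5]='e': occ=0, LF[5]=C('e')+0=1+0=1
L[6]='e': occ=1, LF[6]=C('e')+1=1+1=2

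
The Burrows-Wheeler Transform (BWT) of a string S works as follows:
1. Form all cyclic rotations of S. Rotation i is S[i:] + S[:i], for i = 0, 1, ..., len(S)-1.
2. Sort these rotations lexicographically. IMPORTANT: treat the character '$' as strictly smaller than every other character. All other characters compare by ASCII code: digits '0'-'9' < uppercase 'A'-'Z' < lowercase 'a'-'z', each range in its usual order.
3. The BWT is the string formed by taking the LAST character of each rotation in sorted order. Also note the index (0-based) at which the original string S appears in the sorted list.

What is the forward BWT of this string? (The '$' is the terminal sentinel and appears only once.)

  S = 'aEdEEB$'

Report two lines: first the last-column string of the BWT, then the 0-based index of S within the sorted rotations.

All 7 rotations (rotation i = S[i:]+S[:i]):
  rot[0] = aEdEEB$
  rot[1] = EdEEB$a
  rot[2] = dEEB$aE
  rot[3] = EEB$aEd
  rot[4] = EB$aEdE
  rot[5] = B$aEdEE
  rot[6] = $aEdEEB
Sorted (with $ < everything):
  sorted[0] = $aEdEEB  (last char: 'B')
  sorted[1] = B$aEdEE  (last char: 'E')
  sorted[2] = EB$aEdE  (last char: 'E')
  sorted[3] = EEB$aEd  (last char: 'd')
  sorted[4] = EdEEB$a  (last char: 'a')
  sorted[5] = aEdEEB$  (last char: '$')
  sorted[6] = dEEB$aE  (last char: 'E')
Last column: BEEda$E
Original string S is at sorted index 5

Answer: BEEda$E
5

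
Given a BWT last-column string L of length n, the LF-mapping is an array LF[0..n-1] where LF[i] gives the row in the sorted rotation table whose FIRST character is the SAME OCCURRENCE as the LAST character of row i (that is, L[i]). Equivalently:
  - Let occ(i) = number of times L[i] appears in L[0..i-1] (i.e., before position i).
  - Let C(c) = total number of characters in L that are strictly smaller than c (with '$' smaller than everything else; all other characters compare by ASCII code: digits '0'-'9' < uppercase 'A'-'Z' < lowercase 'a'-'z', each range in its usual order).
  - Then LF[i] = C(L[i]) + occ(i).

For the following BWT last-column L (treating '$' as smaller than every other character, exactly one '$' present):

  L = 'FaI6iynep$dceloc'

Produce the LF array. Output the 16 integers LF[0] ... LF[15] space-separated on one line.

Char counts: '$':1, '6':1, 'F':1, 'I':1, 'a':1, 'c':2, 'd':1, 'e':2, 'i':1, 'l':1, 'n':1, 'o':1, 'p':1, 'y':1
C (first-col start): C('$')=0, C('6')=1, C('F')=2, C('I')=3, C('a')=4, C('c')=5, C('d')=7, C('e')=8, C('i')=10, C('l')=11, C('n')=12, C('o')=13, C('p')=14, C('y')=15
L[0]='F': occ=0, LF[0]=C('F')+0=2+0=2
L[1]='a': occ=0, LF[1]=C('a')+0=4+0=4
L[2]='I': occ=0, LF[2]=C('I')+0=3+0=3
L[3]='6': occ=0, LF[3]=C('6')+0=1+0=1
L[4]='i': occ=0, LF[4]=C('i')+0=10+0=10
L[5]='y': occ=0, LF[5]=C('y')+0=15+0=15
L[6]='n': occ=0, LF[6]=C('n')+0=12+0=12
L[7]='e': occ=0, LF[7]=C('e')+0=8+0=8
L[8]='p': occ=0, LF[8]=C('p')+0=14+0=14
L[9]='$': occ=0, LF[9]=C('$')+0=0+0=0
L[10]='d': occ=0, LF[10]=C('d')+0=7+0=7
L[11]='c': occ=0, LF[11]=C('c')+0=5+0=5
L[12]='e': occ=1, LF[12]=C('e')+1=8+1=9
L[13]='l': occ=0, LF[13]=C('l')+0=11+0=11
L[14]='o': occ=0, LF[14]=C('o')+0=13+0=13
L[15]='c': occ=1, LF[15]=C('c')+1=5+1=6

Answer: 2 4 3 1 10 15 12 8 14 0 7 5 9 11 13 6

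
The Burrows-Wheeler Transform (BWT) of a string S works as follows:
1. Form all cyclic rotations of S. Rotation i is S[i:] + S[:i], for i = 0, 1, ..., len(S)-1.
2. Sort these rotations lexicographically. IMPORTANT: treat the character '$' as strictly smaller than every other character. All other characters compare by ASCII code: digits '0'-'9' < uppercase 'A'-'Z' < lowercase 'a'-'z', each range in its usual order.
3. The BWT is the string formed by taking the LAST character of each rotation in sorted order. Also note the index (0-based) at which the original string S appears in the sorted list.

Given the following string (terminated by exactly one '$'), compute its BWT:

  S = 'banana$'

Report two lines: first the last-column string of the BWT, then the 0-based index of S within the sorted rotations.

Answer: annb$aa
4

Derivation:
All 7 rotations (rotation i = S[i:]+S[:i]):
  rot[0] = banana$
  rot[1] = anana$b
  rot[2] = nana$ba
  rot[3] = ana$ban
  rot[4] = na$bana
  rot[5] = a$banan
  rot[6] = $banana
Sorted (with $ < everything):
  sorted[0] = $banana  (last char: 'a')
  sorted[1] = a$banan  (last char: 'n')
  sorted[2] = ana$ban  (last char: 'n')
  sorted[3] = anana$b  (last char: 'b')
  sorted[4] = banana$  (last char: '$')
  sorted[5] = na$bana  (last char: 'a')
  sorted[6] = nana$ba  (last char: 'a')
Last column: annb$aa
Original string S is at sorted index 4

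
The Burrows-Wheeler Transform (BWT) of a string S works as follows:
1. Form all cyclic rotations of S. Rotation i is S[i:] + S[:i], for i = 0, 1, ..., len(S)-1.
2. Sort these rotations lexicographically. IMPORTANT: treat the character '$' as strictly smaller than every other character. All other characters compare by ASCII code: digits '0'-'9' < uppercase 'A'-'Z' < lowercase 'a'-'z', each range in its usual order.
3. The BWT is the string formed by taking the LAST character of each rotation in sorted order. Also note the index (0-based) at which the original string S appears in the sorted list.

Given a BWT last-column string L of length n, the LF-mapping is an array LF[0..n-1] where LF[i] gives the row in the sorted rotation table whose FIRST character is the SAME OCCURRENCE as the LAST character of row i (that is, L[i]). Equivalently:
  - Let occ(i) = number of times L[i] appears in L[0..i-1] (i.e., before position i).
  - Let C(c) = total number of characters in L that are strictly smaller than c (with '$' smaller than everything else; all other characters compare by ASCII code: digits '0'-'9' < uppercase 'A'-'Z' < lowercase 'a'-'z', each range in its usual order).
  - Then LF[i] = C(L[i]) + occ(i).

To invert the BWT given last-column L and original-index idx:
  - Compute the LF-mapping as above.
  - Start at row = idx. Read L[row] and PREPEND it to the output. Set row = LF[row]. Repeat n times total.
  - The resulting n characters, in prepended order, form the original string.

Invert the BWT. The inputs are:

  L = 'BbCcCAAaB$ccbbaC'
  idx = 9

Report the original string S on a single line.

LF mapping: 3 10 5 13 6 1 2 8 4 0 14 15 11 12 9 7
Walk LF starting at row 9, prepending L[row]:
  step 1: row=9, L[9]='$', prepend. Next row=LF[9]=0
  step 2: row=0, L[0]='B', prepend. Next row=LF[0]=3
  step 3: row=3, L[3]='c', prepend. Next row=LF[3]=13
  step 4: row=13, L[13]='b', prepend. Next row=LF[13]=12
  step 5: row=12, L[12]='b', prepend. Next row=LF[12]=11
  step 6: row=11, L[11]='c', prepend. Next row=LF[11]=15
  step 7: row=15, L[15]='C', prepend. Next row=LF[15]=7
  step 8: row=7, L[7]='a', prepend. Next row=LF[7]=8
  step 9: row=8, L[8]='B', prepend. Next row=LF[8]=4
  step 10: row=4, L[4]='C', prepend. Next row=LF[4]=6
  step 11: row=6, L[6]='A', prepend. Next row=LF[6]=2
  step 12: row=2, L[2]='C', prepend. Next row=LF[2]=5
  step 13: row=5, L[5]='A', prepend. Next row=LF[5]=1
  step 14: row=1, L[1]='b', prepend. Next row=LF[1]=10
  step 15: row=10, L[10]='c', prepend. Next row=LF[10]=14
  step 16: row=14, L[14]='a', prepend. Next row=LF[14]=9
Reversed output: acbACACBaCcbbcB$

Answer: acbACACBaCcbbcB$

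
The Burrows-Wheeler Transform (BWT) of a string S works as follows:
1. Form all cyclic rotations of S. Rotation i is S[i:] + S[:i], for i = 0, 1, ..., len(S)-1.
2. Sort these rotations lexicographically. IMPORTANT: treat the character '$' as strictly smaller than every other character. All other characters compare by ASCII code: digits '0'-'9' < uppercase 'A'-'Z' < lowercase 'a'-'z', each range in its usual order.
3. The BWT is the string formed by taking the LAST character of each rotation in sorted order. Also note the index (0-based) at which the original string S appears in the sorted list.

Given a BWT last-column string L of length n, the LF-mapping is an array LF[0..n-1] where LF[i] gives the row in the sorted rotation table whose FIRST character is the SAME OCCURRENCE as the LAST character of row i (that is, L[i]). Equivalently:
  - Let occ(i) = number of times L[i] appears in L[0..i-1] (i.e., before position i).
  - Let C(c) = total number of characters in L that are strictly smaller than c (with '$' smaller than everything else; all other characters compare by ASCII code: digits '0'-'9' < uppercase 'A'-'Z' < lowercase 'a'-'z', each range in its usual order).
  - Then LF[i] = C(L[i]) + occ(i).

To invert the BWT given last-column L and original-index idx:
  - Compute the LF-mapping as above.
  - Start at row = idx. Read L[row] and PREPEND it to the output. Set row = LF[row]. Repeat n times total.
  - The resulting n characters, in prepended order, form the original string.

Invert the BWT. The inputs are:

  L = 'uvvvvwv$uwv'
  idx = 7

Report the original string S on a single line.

LF mapping: 1 3 4 5 6 9 7 0 2 10 8
Walk LF starting at row 7, prepending L[row]:
  step 1: row=7, L[7]='$', prepend. Next row=LF[7]=0
  step 2: row=0, L[0]='u', prepend. Next row=LF[0]=1
  step 3: row=1, L[1]='v', prepend. Next row=LF[1]=3
  step 4: row=3, L[3]='v', prepend. Next row=LF[3]=5
  step 5: row=5, L[5]='w', prepend. Next row=LF[5]=9
  step 6: row=9, L[9]='w', prepend. Next row=LF[9]=10
  step 7: row=10, L[10]='v', prepend. Next row=LF[10]=8
  step 8: row=8, L[8]='u', prepend. Next row=LF[8]=2
  step 9: row=2, L[2]='v', prepend. Next row=LF[2]=4
  step 10: row=4, L[4]='v', prepend. Next row=LF[4]=6
  step 11: row=6, L[6]='v', prepend. Next row=LF[6]=7
Reversed output: vvvuvwwvvu$

Answer: vvvuvwwvvu$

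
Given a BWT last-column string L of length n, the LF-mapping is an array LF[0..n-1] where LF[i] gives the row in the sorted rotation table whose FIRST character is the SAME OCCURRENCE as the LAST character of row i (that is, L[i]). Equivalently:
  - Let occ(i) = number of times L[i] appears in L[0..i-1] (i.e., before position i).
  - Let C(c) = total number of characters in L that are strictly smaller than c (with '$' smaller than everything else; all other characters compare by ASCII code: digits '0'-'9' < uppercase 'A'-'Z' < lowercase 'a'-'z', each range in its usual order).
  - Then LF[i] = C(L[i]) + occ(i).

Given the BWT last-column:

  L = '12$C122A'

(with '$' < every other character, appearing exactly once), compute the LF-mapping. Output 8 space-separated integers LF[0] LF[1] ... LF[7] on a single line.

Answer: 1 3 0 7 2 4 5 6

Derivation:
Char counts: '$':1, '1':2, '2':3, 'A':1, 'C':1
C (first-col start): C('$')=0, C('1')=1, C('2')=3, C('A')=6, C('C')=7
L[0]='1': occ=0, LF[0]=C('1')+0=1+0=1
L[1]='2': occ=0, LF[1]=C('2')+0=3+0=3
L[2]='$': occ=0, LF[2]=C('$')+0=0+0=0
L[3]='C': occ=0, LF[3]=C('C')+0=7+0=7
L[4]='1': occ=1, LF[4]=C('1')+1=1+1=2
L[5]='2': occ=1, LF[5]=C('2')+1=3+1=4
L[6]='2': occ=2, LF[6]=C('2')+2=3+2=5
L[7]='A': occ=0, LF[7]=C('A')+0=6+0=6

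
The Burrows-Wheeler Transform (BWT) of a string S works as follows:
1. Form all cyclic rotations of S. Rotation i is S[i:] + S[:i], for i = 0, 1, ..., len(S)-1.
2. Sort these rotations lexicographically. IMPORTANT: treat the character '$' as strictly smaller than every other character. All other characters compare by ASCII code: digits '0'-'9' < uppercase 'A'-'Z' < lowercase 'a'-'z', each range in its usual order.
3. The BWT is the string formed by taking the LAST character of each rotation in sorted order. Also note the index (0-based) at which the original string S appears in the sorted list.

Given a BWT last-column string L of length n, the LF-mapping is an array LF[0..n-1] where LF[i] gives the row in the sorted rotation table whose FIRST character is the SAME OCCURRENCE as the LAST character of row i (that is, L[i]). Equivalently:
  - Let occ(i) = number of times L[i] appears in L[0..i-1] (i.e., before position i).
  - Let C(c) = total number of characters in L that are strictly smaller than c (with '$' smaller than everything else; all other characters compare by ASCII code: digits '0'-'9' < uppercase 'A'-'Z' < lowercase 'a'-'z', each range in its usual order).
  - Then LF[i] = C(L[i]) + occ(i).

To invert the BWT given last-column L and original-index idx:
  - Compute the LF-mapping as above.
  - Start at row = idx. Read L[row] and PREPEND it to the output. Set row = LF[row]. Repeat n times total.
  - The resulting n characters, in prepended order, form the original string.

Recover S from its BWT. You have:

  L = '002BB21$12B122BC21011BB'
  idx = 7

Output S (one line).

Answer: 1B11211B2221BBC2B0B200$

Derivation:
LF mapping: 1 2 10 16 17 11 4 0 5 12 18 6 13 14 19 22 15 7 3 8 9 20 21
Walk LF starting at row 7, prepending L[row]:
  step 1: row=7, L[7]='$', prepend. Next row=LF[7]=0
  step 2: row=0, L[0]='0', prepend. Next row=LF[0]=1
  step 3: row=1, L[1]='0', prepend. Next row=LF[1]=2
  step 4: row=2, L[2]='2', prepend. Next row=LF[2]=10
  step 5: row=10, L[10]='B', prepend. Next row=LF[10]=18
  step 6: row=18, L[18]='0', prepend. Next row=LF[18]=3
  step 7: row=3, L[3]='B', prepend. Next row=LF[3]=16
  step 8: row=16, L[16]='2', prepend. Next row=LF[16]=15
  step 9: row=15, L[15]='C', prepend. Next row=LF[15]=22
  step 10: row=22, L[22]='B', prepend. Next row=LF[22]=21
  step 11: row=21, L[21]='B', prepend. Next row=LF[21]=20
  step 12: row=20, L[20]='1', prepend. Next row=LF[20]=9
  step 13: row=9, L[9]='2', prepend. Next row=LF[9]=12
  step 14: row=12, L[12]='2', prepend. Next row=LF[12]=13
  step 15: row=13, L[13]='2', prepend. Next row=LF[13]=14
  step 16: row=14, L[14]='B', prepend. Next row=LF[14]=19
  step 17: row=19, L[19]='1', prepend. Next row=LF[19]=8
  step 18: row=8, L[8]='1', prepend. Next row=LF[8]=5
  step 19: row=5, L[5]='2', prepend. Next row=LF[5]=11
  step 20: row=11, L[11]='1', prepend. Next row=LF[11]=6
  step 21: row=6, L[6]='1', prepend. Next row=LF[6]=4
  step 22: row=4, L[4]='B', prepend. Next row=LF[4]=17
  step 23: row=17, L[17]='1', prepend. Next row=LF[17]=7
Reversed output: 1B11211B2221BBC2B0B200$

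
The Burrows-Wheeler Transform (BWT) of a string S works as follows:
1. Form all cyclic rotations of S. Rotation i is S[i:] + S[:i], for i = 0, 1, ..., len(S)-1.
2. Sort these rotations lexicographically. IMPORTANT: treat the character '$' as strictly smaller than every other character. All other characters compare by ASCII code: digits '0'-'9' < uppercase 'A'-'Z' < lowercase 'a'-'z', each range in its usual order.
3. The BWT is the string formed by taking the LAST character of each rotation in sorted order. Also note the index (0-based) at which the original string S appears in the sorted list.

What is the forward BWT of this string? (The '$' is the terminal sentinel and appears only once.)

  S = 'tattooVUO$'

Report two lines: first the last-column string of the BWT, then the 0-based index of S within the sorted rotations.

Answer: OUVotot$ta
7

Derivation:
All 10 rotations (rotation i = S[i:]+S[:i]):
  rot[0] = tattooVUO$
  rot[1] = attooVUO$t
  rot[2] = ttooVUO$ta
  rot[3] = tooVUO$tat
  rot[4] = ooVUO$tatt
  rot[5] = oVUO$tatto
  rot[6] = VUO$tattoo
  rot[7] = UO$tattooV
  rot[8] = O$tattooVU
  rot[9] = $tattooVUO
Sorted (with $ < everything):
  sorted[0] = $tattooVUO  (last char: 'O')
  sorted[1] = O$tattooVU  (last char: 'U')
  sorted[2] = UO$tattooV  (last char: 'V')
  sorted[3] = VUO$tattoo  (last char: 'o')
  sorted[4] = attooVUO$t  (last char: 't')
  sorted[5] = oVUO$tatto  (last char: 'o')
  sorted[6] = ooVUO$tatt  (last char: 't')
  sorted[7] = tattooVUO$  (last char: '$')
  sorted[8] = tooVUO$tat  (last char: 't')
  sorted[9] = ttooVUO$ta  (last char: 'a')
Last column: OUVotot$ta
Original string S is at sorted index 7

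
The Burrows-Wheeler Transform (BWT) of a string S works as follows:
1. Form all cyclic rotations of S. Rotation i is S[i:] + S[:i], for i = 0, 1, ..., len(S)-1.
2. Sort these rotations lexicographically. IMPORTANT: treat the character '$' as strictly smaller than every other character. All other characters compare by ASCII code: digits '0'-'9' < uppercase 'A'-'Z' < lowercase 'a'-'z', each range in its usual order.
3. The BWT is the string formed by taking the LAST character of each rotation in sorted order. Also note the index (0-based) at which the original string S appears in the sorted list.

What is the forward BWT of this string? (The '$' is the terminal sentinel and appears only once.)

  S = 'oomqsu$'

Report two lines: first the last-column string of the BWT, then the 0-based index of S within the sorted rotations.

All 7 rotations (rotation i = S[i:]+S[:i]):
  rot[0] = oomqsu$
  rot[1] = omqsu$o
  rot[2] = mqsu$oo
  rot[3] = qsu$oom
  rot[4] = su$oomq
  rot[5] = u$oomqs
  rot[6] = $oomqsu
Sorted (with $ < everything):
  sorted[0] = $oomqsu  (last char: 'u')
  sorted[1] = mqsu$oo  (last char: 'o')
  sorted[2] = omqsu$o  (last char: 'o')
  sorted[3] = oomqsu$  (last char: '$')
  sorted[4] = qsu$oom  (last char: 'm')
  sorted[5] = su$oomq  (last char: 'q')
  sorted[6] = u$oomqs  (last char: 's')
Last column: uoo$mqs
Original string S is at sorted index 3

Answer: uoo$mqs
3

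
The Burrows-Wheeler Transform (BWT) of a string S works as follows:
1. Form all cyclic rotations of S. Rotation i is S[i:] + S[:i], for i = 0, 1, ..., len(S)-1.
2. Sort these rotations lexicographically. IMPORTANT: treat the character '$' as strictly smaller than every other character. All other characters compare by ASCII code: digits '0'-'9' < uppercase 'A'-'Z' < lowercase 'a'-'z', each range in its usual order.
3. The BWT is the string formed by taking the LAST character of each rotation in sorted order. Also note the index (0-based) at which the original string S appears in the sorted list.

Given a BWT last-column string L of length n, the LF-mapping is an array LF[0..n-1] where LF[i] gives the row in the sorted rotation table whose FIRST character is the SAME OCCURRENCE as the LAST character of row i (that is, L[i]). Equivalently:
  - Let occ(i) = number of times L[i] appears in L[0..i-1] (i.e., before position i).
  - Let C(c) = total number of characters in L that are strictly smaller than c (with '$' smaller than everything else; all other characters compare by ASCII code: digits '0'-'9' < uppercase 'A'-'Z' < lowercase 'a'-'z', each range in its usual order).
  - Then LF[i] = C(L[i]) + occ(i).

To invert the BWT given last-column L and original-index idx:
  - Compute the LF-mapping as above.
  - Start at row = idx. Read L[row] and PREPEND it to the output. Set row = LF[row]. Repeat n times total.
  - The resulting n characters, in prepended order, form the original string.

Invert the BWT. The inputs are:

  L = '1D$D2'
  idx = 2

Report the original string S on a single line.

LF mapping: 1 3 0 4 2
Walk LF starting at row 2, prepending L[row]:
  step 1: row=2, L[2]='$', prepend. Next row=LF[2]=0
  step 2: row=0, L[0]='1', prepend. Next row=LF[0]=1
  step 3: row=1, L[1]='D', prepend. Next row=LF[1]=3
  step 4: row=3, L[3]='D', prepend. Next row=LF[3]=4
  step 5: row=4, L[4]='2', prepend. Next row=LF[4]=2
Reversed output: 2DD1$

Answer: 2DD1$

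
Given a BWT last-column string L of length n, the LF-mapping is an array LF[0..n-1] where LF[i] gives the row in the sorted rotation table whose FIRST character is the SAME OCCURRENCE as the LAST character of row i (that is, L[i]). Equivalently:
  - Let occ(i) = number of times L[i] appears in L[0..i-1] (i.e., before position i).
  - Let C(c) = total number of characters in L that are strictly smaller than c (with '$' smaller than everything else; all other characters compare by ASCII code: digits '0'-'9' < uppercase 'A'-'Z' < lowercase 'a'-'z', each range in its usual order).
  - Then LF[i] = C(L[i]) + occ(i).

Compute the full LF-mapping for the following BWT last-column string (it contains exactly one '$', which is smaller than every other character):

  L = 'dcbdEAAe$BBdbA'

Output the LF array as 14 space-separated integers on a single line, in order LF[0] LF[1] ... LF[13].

Answer: 10 9 7 11 6 1 2 13 0 4 5 12 8 3

Derivation:
Char counts: '$':1, 'A':3, 'B':2, 'E':1, 'b':2, 'c':1, 'd':3, 'e':1
C (first-col start): C('$')=0, C('A')=1, C('B')=4, C('E')=6, C('b')=7, C('c')=9, C('d')=10, C('e')=13
L[0]='d': occ=0, LF[0]=C('d')+0=10+0=10
L[1]='c': occ=0, LF[1]=C('c')+0=9+0=9
L[2]='b': occ=0, LF[2]=C('b')+0=7+0=7
L[3]='d': occ=1, LF[3]=C('d')+1=10+1=11
L[4]='E': occ=0, LF[4]=C('E')+0=6+0=6
L[5]='A': occ=0, LF[5]=C('A')+0=1+0=1
L[6]='A': occ=1, LF[6]=C('A')+1=1+1=2
L[7]='e': occ=0, LF[7]=C('e')+0=13+0=13
L[8]='$': occ=0, LF[8]=C('$')+0=0+0=0
L[9]='B': occ=0, LF[9]=C('B')+0=4+0=4
L[10]='B': occ=1, LF[10]=C('B')+1=4+1=5
L[11]='d': occ=2, LF[11]=C('d')+2=10+2=12
L[12]='b': occ=1, LF[12]=C('b')+1=7+1=8
L[13]='A': occ=2, LF[13]=C('A')+2=1+2=3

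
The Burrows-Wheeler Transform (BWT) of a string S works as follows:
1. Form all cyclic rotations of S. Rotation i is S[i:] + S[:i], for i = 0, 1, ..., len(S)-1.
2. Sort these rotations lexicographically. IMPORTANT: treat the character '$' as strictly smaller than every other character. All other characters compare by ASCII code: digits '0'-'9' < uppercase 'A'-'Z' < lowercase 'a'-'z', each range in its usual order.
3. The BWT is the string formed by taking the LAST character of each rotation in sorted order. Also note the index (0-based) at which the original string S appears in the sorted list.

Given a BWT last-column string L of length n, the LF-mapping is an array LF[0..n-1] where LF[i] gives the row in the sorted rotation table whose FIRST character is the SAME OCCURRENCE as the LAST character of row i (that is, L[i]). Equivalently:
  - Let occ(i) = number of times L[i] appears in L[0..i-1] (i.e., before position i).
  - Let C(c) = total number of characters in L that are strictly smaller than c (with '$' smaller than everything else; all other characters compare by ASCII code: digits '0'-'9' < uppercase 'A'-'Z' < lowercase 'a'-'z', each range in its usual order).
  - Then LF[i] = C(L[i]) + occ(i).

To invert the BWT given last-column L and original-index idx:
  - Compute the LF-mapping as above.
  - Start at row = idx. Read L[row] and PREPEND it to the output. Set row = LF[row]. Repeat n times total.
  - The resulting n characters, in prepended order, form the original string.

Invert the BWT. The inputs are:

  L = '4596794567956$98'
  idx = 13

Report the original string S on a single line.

LF mapping: 1 3 12 6 9 13 2 4 7 10 14 5 8 0 15 11
Walk LF starting at row 13, prepending L[row]:
  step 1: row=13, L[13]='$', prepend. Next row=LF[13]=0
  step 2: row=0, L[0]='4', prepend. Next row=LF[0]=1
  step 3: row=1, L[1]='5', prepend. Next row=LF[1]=3
  step 4: row=3, L[3]='6', prepend. Next row=LF[3]=6
  step 5: row=6, L[6]='4', prepend. Next row=LF[6]=2
  step 6: row=2, L[2]='9', prepend. Next row=LF[2]=12
  step 7: row=12, L[12]='6', prepend. Next row=LF[12]=8
  step 8: row=8, L[8]='6', prepend. Next row=LF[8]=7
  step 9: row=7, L[7]='5', prepend. Next row=LF[7]=4
  step 10: row=4, L[4]='7', prepend. Next row=LF[4]=9
  step 11: row=9, L[9]='7', prepend. Next row=LF[9]=10
  step 12: row=10, L[10]='9', prepend. Next row=LF[10]=14
  step 13: row=14, L[14]='9', prepend. Next row=LF[14]=15
  step 14: row=15, L[15]='8', prepend. Next row=LF[15]=11
  step 15: row=11, L[11]='5', prepend. Next row=LF[11]=5
  step 16: row=5, L[5]='9', prepend. Next row=LF[5]=13
Reversed output: 958997756694654$

Answer: 958997756694654$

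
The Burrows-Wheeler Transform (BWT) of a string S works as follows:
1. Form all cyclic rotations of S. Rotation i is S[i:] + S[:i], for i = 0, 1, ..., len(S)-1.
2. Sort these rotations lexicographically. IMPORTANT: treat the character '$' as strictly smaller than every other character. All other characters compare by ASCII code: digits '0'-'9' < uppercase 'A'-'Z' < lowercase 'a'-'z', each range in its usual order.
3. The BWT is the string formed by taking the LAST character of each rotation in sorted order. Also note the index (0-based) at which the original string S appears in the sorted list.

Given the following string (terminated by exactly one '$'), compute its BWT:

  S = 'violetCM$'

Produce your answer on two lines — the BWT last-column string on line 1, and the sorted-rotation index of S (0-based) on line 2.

Answer: MtClvoie$
8

Derivation:
All 9 rotations (rotation i = S[i:]+S[:i]):
  rot[0] = violetCM$
  rot[1] = ioletCM$v
  rot[2] = oletCM$vi
  rot[3] = letCM$vio
  rot[4] = etCM$viol
  rot[5] = tCM$viole
  rot[6] = CM$violet
  rot[7] = M$violetC
  rot[8] = $violetCM
Sorted (with $ < everything):
  sorted[0] = $violetCM  (last char: 'M')
  sorted[1] = CM$violet  (last char: 't')
  sorted[2] = M$violetC  (last char: 'C')
  sorted[3] = etCM$viol  (last char: 'l')
  sorted[4] = ioletCM$v  (last char: 'v')
  sorted[5] = letCM$vio  (last char: 'o')
  sorted[6] = oletCM$vi  (last char: 'i')
  sorted[7] = tCM$viole  (last char: 'e')
  sorted[8] = violetCM$  (last char: '$')
Last column: MtClvoie$
Original string S is at sorted index 8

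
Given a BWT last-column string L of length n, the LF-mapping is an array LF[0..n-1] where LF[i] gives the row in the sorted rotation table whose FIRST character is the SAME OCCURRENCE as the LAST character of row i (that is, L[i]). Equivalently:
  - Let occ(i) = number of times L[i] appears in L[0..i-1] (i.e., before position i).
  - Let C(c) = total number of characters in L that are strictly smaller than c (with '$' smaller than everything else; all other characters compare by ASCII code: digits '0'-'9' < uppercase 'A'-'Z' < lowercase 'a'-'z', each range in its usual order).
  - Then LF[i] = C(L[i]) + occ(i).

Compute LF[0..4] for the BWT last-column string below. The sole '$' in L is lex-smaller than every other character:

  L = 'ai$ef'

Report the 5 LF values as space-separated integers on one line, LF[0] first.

Answer: 1 4 0 2 3

Derivation:
Char counts: '$':1, 'a':1, 'e':1, 'f':1, 'i':1
C (first-col start): C('$')=0, C('a')=1, C('e')=2, C('f')=3, C('i')=4
L[0]='a': occ=0, LF[0]=C('a')+0=1+0=1
L[1]='i': occ=0, LF[1]=C('i')+0=4+0=4
L[2]='$': occ=0, LF[2]=C('$')+0=0+0=0
L[3]='e': occ=0, LF[3]=C('e')+0=2+0=2
L[4]='f': occ=0, LF[4]=C('f')+0=3+0=3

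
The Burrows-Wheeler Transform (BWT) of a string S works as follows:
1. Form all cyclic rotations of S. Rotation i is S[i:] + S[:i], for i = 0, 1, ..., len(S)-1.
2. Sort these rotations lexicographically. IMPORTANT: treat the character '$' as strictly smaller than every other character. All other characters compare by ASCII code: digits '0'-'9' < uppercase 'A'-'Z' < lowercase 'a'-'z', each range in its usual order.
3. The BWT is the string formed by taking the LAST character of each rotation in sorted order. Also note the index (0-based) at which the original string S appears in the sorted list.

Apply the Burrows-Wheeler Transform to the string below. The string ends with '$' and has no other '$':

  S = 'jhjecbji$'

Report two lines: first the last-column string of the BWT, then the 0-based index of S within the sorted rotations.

Answer: icejjjh$b
7

Derivation:
All 9 rotations (rotation i = S[i:]+S[:i]):
  rot[0] = jhjecbji$
  rot[1] = hjecbji$j
  rot[2] = jecbji$jh
  rot[3] = ecbji$jhj
  rot[4] = cbji$jhje
  rot[5] = bji$jhjec
  rot[6] = ji$jhjecb
  rot[7] = i$jhjecbj
  rot[8] = $jhjecbji
Sorted (with $ < everything):
  sorted[0] = $jhjecbji  (last char: 'i')
  sorted[1] = bji$jhjec  (last char: 'c')
  sorted[2] = cbji$jhje  (last char: 'e')
  sorted[3] = ecbji$jhj  (last char: 'j')
  sorted[4] = hjecbji$j  (last char: 'j')
  sorted[5] = i$jhjecbj  (last char: 'j')
  sorted[6] = jecbji$jh  (last char: 'h')
  sorted[7] = jhjecbji$  (last char: '$')
  sorted[8] = ji$jhjecb  (last char: 'b')
Last column: icejjjh$b
Original string S is at sorted index 7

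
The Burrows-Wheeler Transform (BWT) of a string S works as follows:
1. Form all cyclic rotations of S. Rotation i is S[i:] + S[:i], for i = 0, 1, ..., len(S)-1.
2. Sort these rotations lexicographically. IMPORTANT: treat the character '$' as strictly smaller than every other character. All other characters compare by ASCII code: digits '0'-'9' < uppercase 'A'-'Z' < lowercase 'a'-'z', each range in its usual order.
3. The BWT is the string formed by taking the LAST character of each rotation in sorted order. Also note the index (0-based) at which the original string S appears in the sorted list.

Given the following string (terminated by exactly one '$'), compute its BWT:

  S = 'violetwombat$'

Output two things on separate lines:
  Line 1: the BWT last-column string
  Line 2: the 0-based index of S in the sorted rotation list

Answer: tbmlvooiwae$t
11

Derivation:
All 13 rotations (rotation i = S[i:]+S[:i]):
  rot[0] = violetwombat$
  rot[1] = ioletwombat$v
  rot[2] = oletwombat$vi
  rot[3] = letwombat$vio
  rot[4] = etwombat$viol
  rot[5] = twombat$viole
  rot[6] = wombat$violet
  rot[7] = ombat$violetw
  rot[8] = mbat$violetwo
  rot[9] = bat$violetwom
  rot[10] = at$violetwomb
  rot[11] = t$violetwomba
  rot[12] = $violetwombat
Sorted (with $ < everything):
  sorted[0] = $violetwombat  (last char: 't')
  sorted[1] = at$violetwomb  (last char: 'b')
  sorted[2] = bat$violetwom  (last char: 'm')
  sorted[3] = etwombat$viol  (last char: 'l')
  sorted[4] = ioletwombat$v  (last char: 'v')
  sorted[5] = letwombat$vio  (last char: 'o')
  sorted[6] = mbat$violetwo  (last char: 'o')
  sorted[7] = oletwombat$vi  (last char: 'i')
  sorted[8] = ombat$violetw  (last char: 'w')
  sorted[9] = t$violetwomba  (last char: 'a')
  sorted[10] = twombat$viole  (last char: 'e')
  sorted[11] = violetwombat$  (last char: '$')
  sorted[12] = wombat$violet  (last char: 't')
Last column: tbmlvooiwae$t
Original string S is at sorted index 11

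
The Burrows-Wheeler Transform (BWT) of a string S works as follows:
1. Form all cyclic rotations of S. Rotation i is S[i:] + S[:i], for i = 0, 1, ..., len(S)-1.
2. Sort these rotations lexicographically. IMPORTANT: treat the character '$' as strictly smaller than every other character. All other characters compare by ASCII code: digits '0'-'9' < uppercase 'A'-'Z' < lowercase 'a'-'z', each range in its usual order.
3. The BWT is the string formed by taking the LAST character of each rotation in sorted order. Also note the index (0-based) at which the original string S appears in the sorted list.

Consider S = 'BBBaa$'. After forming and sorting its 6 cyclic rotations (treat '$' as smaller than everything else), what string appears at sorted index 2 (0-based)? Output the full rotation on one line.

Answer: BBaa$B

Derivation:
All 6 rotations (rotation i = S[i:]+S[:i]):
  rot[0] = BBBaa$
  rot[1] = BBaa$B
  rot[2] = Baa$BB
  rot[3] = aa$BBB
  rot[4] = a$BBBa
  rot[5] = $BBBaa
Sorted (with $ < everything):
  sorted[0] = $BBBaa
  sorted[1] = BBBaa$
  sorted[2] = BBaa$B
  sorted[3] = Baa$BB
  sorted[4] = a$BBBa
  sorted[5] = aa$BBB
sorted[2] = BBaa$B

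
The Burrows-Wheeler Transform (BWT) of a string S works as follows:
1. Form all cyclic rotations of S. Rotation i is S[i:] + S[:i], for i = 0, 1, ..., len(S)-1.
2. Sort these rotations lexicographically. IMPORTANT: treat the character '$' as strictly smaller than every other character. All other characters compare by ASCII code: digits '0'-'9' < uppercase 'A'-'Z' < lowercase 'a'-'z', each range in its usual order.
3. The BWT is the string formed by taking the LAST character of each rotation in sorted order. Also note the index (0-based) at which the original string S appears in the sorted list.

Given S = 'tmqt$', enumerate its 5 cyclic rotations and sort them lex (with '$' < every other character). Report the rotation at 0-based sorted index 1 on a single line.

Answer: mqt$t

Derivation:
All 5 rotations (rotation i = S[i:]+S[:i]):
  rot[0] = tmqt$
  rot[1] = mqt$t
  rot[2] = qt$tm
  rot[3] = t$tmq
  rot[4] = $tmqt
Sorted (with $ < everything):
  sorted[0] = $tmqt
  sorted[1] = mqt$t
  sorted[2] = qt$tm
  sorted[3] = t$tmq
  sorted[4] = tmqt$
sorted[1] = mqt$t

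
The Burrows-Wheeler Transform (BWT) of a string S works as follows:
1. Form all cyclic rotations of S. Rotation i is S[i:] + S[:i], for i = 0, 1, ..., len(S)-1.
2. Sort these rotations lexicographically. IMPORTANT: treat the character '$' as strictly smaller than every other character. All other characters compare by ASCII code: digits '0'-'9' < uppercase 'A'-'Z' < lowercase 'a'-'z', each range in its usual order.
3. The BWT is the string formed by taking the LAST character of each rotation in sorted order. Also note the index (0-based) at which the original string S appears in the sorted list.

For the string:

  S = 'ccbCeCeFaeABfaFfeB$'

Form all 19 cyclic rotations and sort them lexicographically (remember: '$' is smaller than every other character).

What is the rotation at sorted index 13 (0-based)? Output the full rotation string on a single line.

Answer: eABfaFfeB$ccbCeCeFa

Derivation:
All 19 rotations (rotation i = S[i:]+S[:i]):
  rot[0] = ccbCeCeFaeABfaFfeB$
  rot[1] = cbCeCeFaeABfaFfeB$c
  rot[2] = bCeCeFaeABfaFfeB$cc
  rot[3] = CeCeFaeABfaFfeB$ccb
  rot[4] = eCeFaeABfaFfeB$ccbC
  rot[5] = CeFaeABfaFfeB$ccbCe
  rot[6] = eFaeABfaFfeB$ccbCeC
  rot[7] = FaeABfaFfeB$ccbCeCe
  rot[8] = aeABfaFfeB$ccbCeCeF
  rot[9] = eABfaFfeB$ccbCeCeFa
  rot[10] = ABfaFfeB$ccbCeCeFae
  rot[11] = BfaFfeB$ccbCeCeFaeA
  rot[12] = faFfeB$ccbCeCeFaeAB
  rot[13] = aFfeB$ccbCeCeFaeABf
  rot[14] = FfeB$ccbCeCeFaeABfa
  rot[15] = feB$ccbCeCeFaeABfaF
  rot[16] = eB$ccbCeCeFaeABfaFf
  rot[17] = B$ccbCeCeFaeABfaFfe
  rot[18] = $ccbCeCeFaeABfaFfeB
Sorted (with $ < everything):
  sorted[0] = $ccbCeCeFaeABfaFfeB
  sorted[1] = ABfaFfeB$ccbCeCeFae
  sorted[2] = B$ccbCeCeFaeABfaFfe
  sorted[3] = BfaFfeB$ccbCeCeFaeA
  sorted[4] = CeCeFaeABfaFfeB$ccb
  sorted[5] = CeFaeABfaFfeB$ccbCe
  sorted[6] = FaeABfaFfeB$ccbCeCe
  sorted[7] = FfeB$ccbCeCeFaeABfa
  sorted[8] = aFfeB$ccbCeCeFaeABf
  sorted[9] = aeABfaFfeB$ccbCeCeF
  sorted[10] = bCeCeFaeABfaFfeB$cc
  sorted[11] = cbCeCeFaeABfaFfeB$c
  sorted[12] = ccbCeCeFaeABfaFfeB$
  sorted[13] = eABfaFfeB$ccbCeCeFa
  sorted[14] = eB$ccbCeCeFaeABfaFf
  sorted[15] = eCeFaeABfaFfeB$ccbC
  sorted[16] = eFaeABfaFfeB$ccbCeC
  sorted[17] = faFfeB$ccbCeCeFaeAB
  sorted[18] = feB$ccbCeCeFaeABfaF
sorted[13] = eABfaFfeB$ccbCeCeFa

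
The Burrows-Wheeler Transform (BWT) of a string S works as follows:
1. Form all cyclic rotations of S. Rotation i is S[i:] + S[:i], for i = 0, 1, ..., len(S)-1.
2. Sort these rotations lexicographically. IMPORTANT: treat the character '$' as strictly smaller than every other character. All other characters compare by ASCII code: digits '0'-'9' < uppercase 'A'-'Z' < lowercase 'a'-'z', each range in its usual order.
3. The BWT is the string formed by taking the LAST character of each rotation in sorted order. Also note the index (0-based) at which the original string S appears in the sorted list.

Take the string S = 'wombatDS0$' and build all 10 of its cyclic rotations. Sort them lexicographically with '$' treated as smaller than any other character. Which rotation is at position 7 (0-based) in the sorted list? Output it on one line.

Answer: ombatDS0$w

Derivation:
All 10 rotations (rotation i = S[i:]+S[:i]):
  rot[0] = wombatDS0$
  rot[1] = ombatDS0$w
  rot[2] = mbatDS0$wo
  rot[3] = batDS0$wom
  rot[4] = atDS0$womb
  rot[5] = tDS0$womba
  rot[6] = DS0$wombat
  rot[7] = S0$wombatD
  rot[8] = 0$wombatDS
  rot[9] = $wombatDS0
Sorted (with $ < everything):
  sorted[0] = $wombatDS0
  sorted[1] = 0$wombatDS
  sorted[2] = DS0$wombat
  sorted[3] = S0$wombatD
  sorted[4] = atDS0$womb
  sorted[5] = batDS0$wom
  sorted[6] = mbatDS0$wo
  sorted[7] = ombatDS0$w
  sorted[8] = tDS0$womba
  sorted[9] = wombatDS0$
sorted[7] = ombatDS0$w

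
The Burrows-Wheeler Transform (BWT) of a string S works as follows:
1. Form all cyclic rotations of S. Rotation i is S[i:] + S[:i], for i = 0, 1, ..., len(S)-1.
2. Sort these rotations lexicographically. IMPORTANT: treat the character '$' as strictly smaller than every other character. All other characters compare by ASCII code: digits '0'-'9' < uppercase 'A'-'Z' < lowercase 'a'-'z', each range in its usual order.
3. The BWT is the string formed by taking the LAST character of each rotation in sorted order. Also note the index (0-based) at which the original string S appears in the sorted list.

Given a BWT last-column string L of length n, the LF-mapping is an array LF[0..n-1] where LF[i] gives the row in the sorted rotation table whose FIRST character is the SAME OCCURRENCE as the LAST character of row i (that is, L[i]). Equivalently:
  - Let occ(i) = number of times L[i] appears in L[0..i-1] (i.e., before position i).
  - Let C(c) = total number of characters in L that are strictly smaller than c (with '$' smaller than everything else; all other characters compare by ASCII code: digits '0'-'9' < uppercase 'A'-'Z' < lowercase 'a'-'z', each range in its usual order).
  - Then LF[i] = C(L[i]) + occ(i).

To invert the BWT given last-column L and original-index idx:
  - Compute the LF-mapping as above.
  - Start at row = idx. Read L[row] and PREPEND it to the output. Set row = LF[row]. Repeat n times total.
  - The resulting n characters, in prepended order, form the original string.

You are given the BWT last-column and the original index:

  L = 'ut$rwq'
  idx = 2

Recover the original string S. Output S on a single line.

Answer: rtqwu$

Derivation:
LF mapping: 4 3 0 2 5 1
Walk LF starting at row 2, prepending L[row]:
  step 1: row=2, L[2]='$', prepend. Next row=LF[2]=0
  step 2: row=0, L[0]='u', prepend. Next row=LF[0]=4
  step 3: row=4, L[4]='w', prepend. Next row=LF[4]=5
  step 4: row=5, L[5]='q', prepend. Next row=LF[5]=1
  step 5: row=1, L[1]='t', prepend. Next row=LF[1]=3
  step 6: row=3, L[3]='r', prepend. Next row=LF[3]=2
Reversed output: rtqwu$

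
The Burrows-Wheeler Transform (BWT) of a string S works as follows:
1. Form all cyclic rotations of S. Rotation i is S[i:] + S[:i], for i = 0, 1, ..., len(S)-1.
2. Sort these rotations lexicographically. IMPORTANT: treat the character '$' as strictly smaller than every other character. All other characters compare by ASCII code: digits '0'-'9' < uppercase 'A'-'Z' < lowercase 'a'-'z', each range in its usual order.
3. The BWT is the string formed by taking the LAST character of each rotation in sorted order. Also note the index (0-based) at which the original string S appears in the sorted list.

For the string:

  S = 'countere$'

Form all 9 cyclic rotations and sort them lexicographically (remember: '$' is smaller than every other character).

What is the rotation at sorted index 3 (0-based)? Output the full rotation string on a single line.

Answer: ere$count

Derivation:
All 9 rotations (rotation i = S[i:]+S[:i]):
  rot[0] = countere$
  rot[1] = ountere$c
  rot[2] = untere$co
  rot[3] = ntere$cou
  rot[4] = tere$coun
  rot[5] = ere$count
  rot[6] = re$counte
  rot[7] = e$counter
  rot[8] = $countere
Sorted (with $ < everything):
  sorted[0] = $countere
  sorted[1] = countere$
  sorted[2] = e$counter
  sorted[3] = ere$count
  sorted[4] = ntere$cou
  sorted[5] = ountere$c
  sorted[6] = re$counte
  sorted[7] = tere$coun
  sorted[8] = untere$co
sorted[3] = ere$count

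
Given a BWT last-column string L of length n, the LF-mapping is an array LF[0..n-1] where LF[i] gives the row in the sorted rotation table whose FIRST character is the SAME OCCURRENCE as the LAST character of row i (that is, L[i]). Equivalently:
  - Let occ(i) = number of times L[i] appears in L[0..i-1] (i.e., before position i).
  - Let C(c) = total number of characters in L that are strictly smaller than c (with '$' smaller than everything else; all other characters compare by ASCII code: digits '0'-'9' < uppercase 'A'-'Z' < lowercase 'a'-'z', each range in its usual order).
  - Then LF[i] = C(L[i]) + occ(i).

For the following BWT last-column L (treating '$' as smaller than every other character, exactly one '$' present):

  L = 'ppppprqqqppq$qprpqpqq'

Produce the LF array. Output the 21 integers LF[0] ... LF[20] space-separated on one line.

Answer: 1 2 3 4 5 19 11 12 13 6 7 14 0 15 8 20 9 16 10 17 18

Derivation:
Char counts: '$':1, 'p':10, 'q':8, 'r':2
C (first-col start): C('$')=0, C('p')=1, C('q')=11, C('r')=19
L[0]='p': occ=0, LF[0]=C('p')+0=1+0=1
L[1]='p': occ=1, LF[1]=C('p')+1=1+1=2
L[2]='p': occ=2, LF[2]=C('p')+2=1+2=3
L[3]='p': occ=3, LF[3]=C('p')+3=1+3=4
L[4]='p': occ=4, LF[4]=C('p')+4=1+4=5
L[5]='r': occ=0, LF[5]=C('r')+0=19+0=19
L[6]='q': occ=0, LF[6]=C('q')+0=11+0=11
L[7]='q': occ=1, LF[7]=C('q')+1=11+1=12
L[8]='q': occ=2, LF[8]=C('q')+2=11+2=13
L[9]='p': occ=5, LF[9]=C('p')+5=1+5=6
L[10]='p': occ=6, LF[10]=C('p')+6=1+6=7
L[11]='q': occ=3, LF[11]=C('q')+3=11+3=14
L[12]='$': occ=0, LF[12]=C('$')+0=0+0=0
L[13]='q': occ=4, LF[13]=C('q')+4=11+4=15
L[14]='p': occ=7, LF[14]=C('p')+7=1+7=8
L[15]='r': occ=1, LF[15]=C('r')+1=19+1=20
L[16]='p': occ=8, LF[16]=C('p')+8=1+8=9
L[17]='q': occ=5, LF[17]=C('q')+5=11+5=16
L[18]='p': occ=9, LF[18]=C('p')+9=1+9=10
L[19]='q': occ=6, LF[19]=C('q')+6=11+6=17
L[20]='q': occ=7, LF[20]=C('q')+7=11+7=18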